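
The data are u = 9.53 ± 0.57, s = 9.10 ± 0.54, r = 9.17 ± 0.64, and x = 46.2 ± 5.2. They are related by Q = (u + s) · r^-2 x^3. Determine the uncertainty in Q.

8040

Let w = u + s = 18.6. δw = √(δu² + δs²) = √(0.325 + 0.292) = 0.785, so δw/w = 0.0421.
Q is then a monomial in w, r, x:
δQ/Q = √((δw/w)² + (-2·δr/r)² + (3·δx/x)²) = √(0.00178 + 0.0195 + 0.114) = 0.368
Q = 21800, so δQ = 0.368 × 21800 = 8040.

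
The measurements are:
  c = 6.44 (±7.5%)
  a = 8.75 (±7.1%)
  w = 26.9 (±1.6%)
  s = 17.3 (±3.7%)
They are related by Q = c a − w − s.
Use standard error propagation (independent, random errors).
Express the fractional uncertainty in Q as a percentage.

Let p = c·a = 56.4. δp/p = √((1·δc/c)² + (1·δa/a)²) = √(0.00562 + 0.00504) = 0.103, so δp = 5.82.
Q = p − w − s: δQ = √(δp² + δw² + δs²) = √(33.9 + 0.185 + 0.410) = 5.87
Q = 12.1, so δQ/Q = 5.87/12.1 = 0.483.

48.3%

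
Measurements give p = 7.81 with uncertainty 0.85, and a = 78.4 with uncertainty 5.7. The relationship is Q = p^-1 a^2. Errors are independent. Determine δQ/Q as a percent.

Relative error in a monomial: (δQ/Q)² = Σ (nᵢ · δxᵢ/xᵢ)².
  (-1·δp/p)² = (-1×0.109)² = 0.0118;  (2·δa/a)² = (2×0.0727)² = 0.0211
δQ/Q = √(0.0330) = 0.182

18.2%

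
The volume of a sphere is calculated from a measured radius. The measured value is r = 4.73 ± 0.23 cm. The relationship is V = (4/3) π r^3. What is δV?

V ∝ r^3, so δV/V = |3| · δr/r = 3 × 0.0486 = 0.146.
V = 443 cm^3, so δV = 0.146 × 443 = 64.7 cm^3.

64.7 cm^3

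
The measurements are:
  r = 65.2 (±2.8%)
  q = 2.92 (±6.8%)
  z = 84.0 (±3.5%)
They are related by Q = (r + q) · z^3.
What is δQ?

4.38e+06

Let u = r + q = 68.1. δu = √(δr² + δq²) = √(3.33 + 0.0394) = 1.84, so δu/u = 0.0270.
Q is then a monomial in u, z:
δQ/Q = √((δu/u)² + (3·δz/z)²) = √(0.000727 + 0.0110) = 0.108
Q = 4.04e+07, so δQ = 0.108 × 4.04e+07 = 4.38e+06.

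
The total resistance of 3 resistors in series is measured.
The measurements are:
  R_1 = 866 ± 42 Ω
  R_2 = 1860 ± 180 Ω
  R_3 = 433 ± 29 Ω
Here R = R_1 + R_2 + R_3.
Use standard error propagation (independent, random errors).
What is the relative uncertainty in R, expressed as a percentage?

5.92%

Sums and differences: (δR)² = Σ (cᵢ δxᵢ)².
  (δR_1)² = 1760;  (δR_2)² = 32400;  (δR_3)² = 841
δR = √(35000) = 187 Ω
R = 3160 Ω, so δR/R = 187/3160 = 0.0592.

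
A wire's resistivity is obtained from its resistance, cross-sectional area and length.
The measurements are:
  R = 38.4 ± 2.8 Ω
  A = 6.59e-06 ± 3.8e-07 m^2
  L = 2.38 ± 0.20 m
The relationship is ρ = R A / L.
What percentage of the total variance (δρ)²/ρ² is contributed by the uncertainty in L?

45.0%

(δρ/ρ)² = (1·δR/R)² + (1·δA/A)² + (-1·δL/L)²
  R term: (1×0.0729)² = 0.00532
  A term: (1×0.0577)² = 0.00333
  L term: (-1×0.0840)² = 0.00706
Total = 0.0157. Share from L = 0.00706/0.0157 = 0.450.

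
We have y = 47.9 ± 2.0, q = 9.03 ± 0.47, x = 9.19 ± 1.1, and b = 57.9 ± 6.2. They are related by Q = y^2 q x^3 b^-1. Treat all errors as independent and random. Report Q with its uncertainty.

Since Q is a product/quotient, work with relative uncertainties:
  (2·δy/y)² = (2×0.0418)² = 0.00697;  (1·δq/q)² = (1×0.0520)² = 0.00271;  (3·δx/x)² = (3×0.120)² = 0.129;  (-1·δb/b)² = (-1×0.107)² = 0.0115
δQ/Q = √(0.150) = 0.387
Q = 2.78e+05, so δQ = 0.387 × 2.78e+05 = 1.08e+05.

(2.78 ± 1.08) × 10^5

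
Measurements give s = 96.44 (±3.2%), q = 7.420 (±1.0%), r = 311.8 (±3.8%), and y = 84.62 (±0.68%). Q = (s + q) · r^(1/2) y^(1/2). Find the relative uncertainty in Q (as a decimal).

Let u = s + q = 103.9. δu = √(δs² + δq²) = √(9.52 + 0.00551) = 3.09, so δu/u = 0.0297.
Q is then a monomial in u, r, y:
δQ/Q = √((δu/u)² + (½·δr/r)² + (½·δy/y)²) = √(0.000883 + 0.000361 + 1.16e-05) = 0.0354

0.0354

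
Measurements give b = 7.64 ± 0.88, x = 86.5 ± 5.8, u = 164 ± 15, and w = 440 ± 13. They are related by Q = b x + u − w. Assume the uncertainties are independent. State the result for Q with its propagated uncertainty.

385 ± 90.3

Let p = b·x = 661. δp/p = √((1·δb/b)² + (1·δx/x)²) = √(0.0133 + 0.00450) = 0.133, so δp = 88.1.
Q = p + u − w: δQ = √(δp² + δu² + δw²) = √(7760 + 225 + 169) = 90.3
Q = 385.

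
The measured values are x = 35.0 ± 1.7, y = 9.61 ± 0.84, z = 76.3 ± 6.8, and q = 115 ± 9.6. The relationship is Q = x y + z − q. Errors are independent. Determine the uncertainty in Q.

35.6

Let p = x·y = 336. δp/p = √((1·δx/x)² + (1·δy/y)²) = √(0.00236 + 0.00764) = 0.1000, so δp = 33.6.
Q = p + z − q: δQ = √(δp² + δz² + δq²) = √(1130 + 46.2 + 92.2) = 35.6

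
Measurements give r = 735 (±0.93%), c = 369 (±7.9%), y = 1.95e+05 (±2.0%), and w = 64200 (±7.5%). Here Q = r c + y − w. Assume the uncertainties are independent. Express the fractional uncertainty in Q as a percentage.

Let p = r·c = 2.71e+05. δp/p = √((1·δr/r)² + (1·δc/c)²) = √(8.65e-05 + 0.00624) = 0.0795, so δp = 21600.
Q = p + y − w: δQ = √(δp² + δy² + δw²) = √(4.65e+08 + 1.52e+07 + 2.32e+07) = 22400
Q = 4.02e+05, so δQ/Q = 22400/4.02e+05 = 0.0558.

5.58%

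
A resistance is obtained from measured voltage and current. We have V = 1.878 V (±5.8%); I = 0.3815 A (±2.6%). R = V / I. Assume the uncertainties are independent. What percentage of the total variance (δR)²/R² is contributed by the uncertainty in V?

(δR/R)² = (1·δV/V)² + (-1·δI/I)²
  V term: (1×0.0580)² = 0.00336
  I term: (-1×0.0260)² = 0.000676
Total = 0.00404. Share from V = 0.00336/0.00404 = 0.833.

83.3%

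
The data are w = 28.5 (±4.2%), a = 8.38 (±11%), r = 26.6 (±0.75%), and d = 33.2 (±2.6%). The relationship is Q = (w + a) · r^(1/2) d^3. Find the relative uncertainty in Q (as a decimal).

0.0882

Let u = w + a = 36.9. δu = √(δw² + δa²) = √(1.43 + 0.850) = 1.51, so δu/u = 0.0410.
Q is then a monomial in u, r, d:
δQ/Q = √((δu/u)² + (½·δr/r)² + (3·δd/d)²) = √(0.00168 + 1.41e-05 + 0.00608) = 0.0882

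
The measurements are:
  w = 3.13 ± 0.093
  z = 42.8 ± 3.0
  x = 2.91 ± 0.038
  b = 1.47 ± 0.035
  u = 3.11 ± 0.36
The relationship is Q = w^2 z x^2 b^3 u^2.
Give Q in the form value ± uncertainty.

(1.09 ± 0.284) × 10^5

Products/powers → add relative errors in quadrature, weighted by exponent:
  (2·δw/w)² = (2×0.0297)² = 0.00353;  (1·δz/z)² = (1×0.0701)² = 0.00491;  (2·δx/x)² = (2×0.0131)² = 0.000682;  (3·δb/b)² = (3×0.0238)² = 0.00510;  (2·δu/u)² = (2×0.116)² = 0.0536
δQ/Q = √(0.0678) = 0.260
Q = 1.09e+05, so δQ = 0.260 × 1.09e+05 = 28400.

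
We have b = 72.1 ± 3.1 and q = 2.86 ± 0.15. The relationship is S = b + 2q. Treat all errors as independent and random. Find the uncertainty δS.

For a sum/difference, combine absolute errors in quadrature:
  (δb)² = 9.61;  (2·δq)² = 0.0900
δS = √(9.70) = 3.11

3.11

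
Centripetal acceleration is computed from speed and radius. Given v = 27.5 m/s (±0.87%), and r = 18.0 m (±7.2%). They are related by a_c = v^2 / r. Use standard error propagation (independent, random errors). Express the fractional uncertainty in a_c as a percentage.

7.41%

For a monomial a_c ∝ v^2, r^-1, fractional errors add in quadrature:
  (2·δv/v)² = (2×0.00870)² = 0.000303;  (-1·δr/r)² = (-1×0.0720)² = 0.00518
δa_c/a_c = √(0.00549) = 0.0741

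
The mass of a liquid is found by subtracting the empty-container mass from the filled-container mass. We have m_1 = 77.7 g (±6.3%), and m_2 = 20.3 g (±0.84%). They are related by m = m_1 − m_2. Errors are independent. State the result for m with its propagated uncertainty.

57.4 ± 4.90 g

For a sum/difference, combine absolute errors in quadrature:
  (δm_1)² = 24.0;  (δm_2)² = 0.0291
δm = √(24.0) = 4.90 g
m = 57.4 g.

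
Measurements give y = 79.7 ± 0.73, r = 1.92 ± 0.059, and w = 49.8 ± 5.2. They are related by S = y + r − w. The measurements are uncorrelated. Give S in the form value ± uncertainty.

Absolute uncertainties add in quadrature for a linear combination:
  (δy)² = 0.533;  (δr)² = 0.00348;  (δw)² = 27.0
δS = √(27.6) = 5.25
S = 31.8.

31.8 ± 5.25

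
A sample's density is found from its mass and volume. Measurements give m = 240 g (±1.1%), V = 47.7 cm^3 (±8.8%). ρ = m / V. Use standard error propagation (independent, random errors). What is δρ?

Since ρ is a product/quotient, work with relative uncertainties:
  (1·δm/m)² = (1×0.0110)² = 0.000121;  (-1·δV/V)² = (-1×0.0880)² = 0.00774
δρ/ρ = √(0.00787) = 0.0887
ρ = 5.03 g/cm^3, so δρ = 0.0887 × 5.03 = 0.446 g/cm^3.

0.446 g/cm^3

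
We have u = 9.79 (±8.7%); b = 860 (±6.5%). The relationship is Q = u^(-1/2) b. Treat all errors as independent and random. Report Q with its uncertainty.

275 ± 21.5

Q is a product of powers, so relative uncertainties combine in quadrature:
  (−½·δu/u)² = (-0.5×0.0870)² = 0.00189;  (1·δb/b)² = (1×0.0650)² = 0.00423
δQ/Q = √(0.00612) = 0.0782
Q = 275, so δQ = 0.0782 × 275 = 21.5.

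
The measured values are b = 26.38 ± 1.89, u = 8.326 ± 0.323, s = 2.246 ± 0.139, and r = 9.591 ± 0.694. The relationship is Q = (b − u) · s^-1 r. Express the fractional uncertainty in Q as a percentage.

Let w = b − u = 18.05. δw = √(δb² + δu²) = √(3.57 + 0.104) = 1.92, so δw/w = 0.106.
Q is then a monomial in w, s, r:
δQ/Q = √((δw/w)² + (-1·δs/s)² + (1·δr/r)²) = √(0.0113 + 0.00383 + 0.00524) = 0.143

14.3%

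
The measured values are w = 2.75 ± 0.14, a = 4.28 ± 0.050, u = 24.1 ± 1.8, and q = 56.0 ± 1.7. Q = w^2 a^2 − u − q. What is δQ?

14.7

Let p = w^2·a^2 = 139. δp/p = √((2·δw/w)² + (2·δa/a)²) = √(0.0104 + 0.000546) = 0.104, so δp = 14.5.
Q = p − u − q: δQ = √(δp² + δu² + δq²) = √(209 + 3.24 + 2.89) = 14.7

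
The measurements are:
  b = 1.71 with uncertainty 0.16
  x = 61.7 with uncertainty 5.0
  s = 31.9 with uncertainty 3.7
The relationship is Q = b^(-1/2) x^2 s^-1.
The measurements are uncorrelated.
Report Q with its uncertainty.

91.3 ± 18.7

Since Q is a product/quotient, work with relative uncertainties:
  (−½·δb/b)² = (-0.5×0.0936)² = 0.00219;  (2·δx/x)² = (2×0.0810)² = 0.0263;  (-1·δs/s)² = (-1×0.116)² = 0.0135
δQ/Q = √(0.0419) = 0.205
Q = 91.3, so δQ = 0.205 × 91.3 = 18.7.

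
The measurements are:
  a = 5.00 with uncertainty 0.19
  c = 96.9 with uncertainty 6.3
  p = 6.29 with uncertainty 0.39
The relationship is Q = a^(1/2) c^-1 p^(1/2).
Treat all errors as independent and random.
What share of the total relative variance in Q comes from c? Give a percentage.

76.2%

(δQ/Q)² = (½·δa/a)² + (-1·δc/c)² + (½·δp/p)²
  a term: (0.5×0.0380)² = 0.000361
  c term: (-1×0.0650)² = 0.00423
  p term: (0.5×0.0620)² = 0.000961
Total = 0.00555. Share from c = 0.00423/0.00555 = 0.762.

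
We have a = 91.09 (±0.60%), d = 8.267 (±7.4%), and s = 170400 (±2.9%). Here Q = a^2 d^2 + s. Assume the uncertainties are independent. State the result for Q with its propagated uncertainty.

737500 ± 84300

Let p = a^2·d^2 = 567100. δp/p = √((2·δa/a)² + (2·δd/d)²) = √(0.000144 + 0.0219) = 0.148, so δp = 84200.
Q = p + s: δQ = √(δp² + δs²) = √(7.09e+09 + 2.44e+07) = 84300
Q = 737500.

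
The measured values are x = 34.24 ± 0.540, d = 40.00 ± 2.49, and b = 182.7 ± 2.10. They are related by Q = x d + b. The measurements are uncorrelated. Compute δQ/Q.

Let p = x·d = 1370. δp/p = √((1·δx/x)² + (1·δd/d)²) = √(0.000249 + 0.00388) = 0.0642, so δp = 88.0.
Q = p + b: δQ = √(δp² + δb²) = √(7740 + 4.41) = 88.0
Q = 1552, so δQ/Q = 88.0/1552 = 0.0567.

0.0567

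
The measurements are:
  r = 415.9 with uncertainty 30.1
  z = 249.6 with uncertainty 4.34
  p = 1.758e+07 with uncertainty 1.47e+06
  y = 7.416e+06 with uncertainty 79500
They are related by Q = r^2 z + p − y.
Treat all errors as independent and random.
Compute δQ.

Let w = r^2·z = 4.317e+07. δw/w = √((2·δr/r)² + (1·δz/z)²) = √(0.0210 + 0.000302) = 0.146, so δw = 6.29e+06.
Q = w + p − y: δQ = √(δw² + δp² + δy²) = √(3.96e+13 + 2.16e+12 + 6.32e+09) = 6.46e+06

6.46e+06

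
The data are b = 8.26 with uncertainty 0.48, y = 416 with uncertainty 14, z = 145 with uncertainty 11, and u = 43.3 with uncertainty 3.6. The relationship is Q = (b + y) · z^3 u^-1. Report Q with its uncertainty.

(2.99 ± 0.730) × 10^7

Let w = b + y = 424. δw = √(δb² + δy²) = √(0.230 + 196) = 14.0, so δw/w = 0.0330.
Q is then a monomial in w, z, u:
δQ/Q = √((δw/w)² + (3·δz/z)² + (-1·δu/u)²) = √(0.00109 + 0.0518 + 0.00691) = 0.245
Q = 2.99e+07, so δQ = 0.245 × 2.99e+07 = 7.3e+06.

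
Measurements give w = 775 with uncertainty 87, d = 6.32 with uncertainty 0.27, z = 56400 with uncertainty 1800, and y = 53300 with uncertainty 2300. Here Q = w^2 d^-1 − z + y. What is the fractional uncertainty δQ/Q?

0.238

Let p = w^2·d^-1 = 95000. δp/p = √((2·δw/w)² + (-1·δd/d)²) = √(0.0504 + 0.00183) = 0.229, so δp = 21700.
Q = p − z + y: δQ = √(δp² + δz² + δy²) = √(4.72e+08 + 3.24e+06 + 5.29e+06) = 21900
Q = 91900, so δQ/Q = 21900/91900 = 0.238.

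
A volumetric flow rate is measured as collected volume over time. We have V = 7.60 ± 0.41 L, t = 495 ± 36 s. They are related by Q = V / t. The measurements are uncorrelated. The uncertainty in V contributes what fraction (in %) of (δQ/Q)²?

(δQ/Q)² = (1·δV/V)² + (-1·δt/t)²
  V term: (1×0.0539)² = 0.00291
  t term: (-1×0.0727)² = 0.00529
Total = 0.00820. Share from V = 0.00291/0.00820 = 0.355.

35.5%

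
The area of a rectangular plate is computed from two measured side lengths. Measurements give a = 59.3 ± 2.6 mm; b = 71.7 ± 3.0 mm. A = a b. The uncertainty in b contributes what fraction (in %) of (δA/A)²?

47.7%

(δA/A)² = (1·δa/a)² + (1·δb/b)²
  a term: (1×0.0438)² = 0.00192
  b term: (1×0.0418)² = 0.00175
Total = 0.00367. Share from b = 0.00175/0.00367 = 0.477.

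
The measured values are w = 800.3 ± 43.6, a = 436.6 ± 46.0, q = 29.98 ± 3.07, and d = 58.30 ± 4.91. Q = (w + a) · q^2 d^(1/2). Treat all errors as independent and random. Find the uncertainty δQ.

1.83e+06

Let u = w + a = 1237. δu = √(δw² + δa²) = √(1900 + 2120) = 63.4, so δu/u = 0.0512.
Q is then a monomial in u, q, d:
δQ/Q = √((δu/u)² + (2·δq/q)² + (½·δd/d)²) = √(0.00263 + 0.0419 + 0.00177) = 0.215
Q = 8.489e+06, so δQ = 0.215 × 8.489e+06 = 1.83e+06.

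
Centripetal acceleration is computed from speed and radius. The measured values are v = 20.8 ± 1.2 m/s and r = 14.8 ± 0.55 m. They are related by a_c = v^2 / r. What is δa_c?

3.54 m/s^2

Relative error in a monomial: (δa_c/a_c)² = Σ (nᵢ · δxᵢ/xᵢ)².
  (2·δv/v)² = (2×0.0577)² = 0.0133;  (-1·δr/r)² = (-1×0.0372)² = 0.00138
δa_c/a_c = √(0.0147) = 0.121
a_c = 29.2 m/s^2, so δa_c = 0.121 × 29.2 = 3.54 m/s^2.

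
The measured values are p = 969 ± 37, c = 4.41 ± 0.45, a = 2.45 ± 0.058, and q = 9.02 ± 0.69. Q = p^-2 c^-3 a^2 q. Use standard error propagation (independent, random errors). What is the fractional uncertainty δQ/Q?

For a monomial Q ∝ p^-2, c^-3, a^2, q, fractional errors add in quadrature:
  (-2·δp/p)² = (-2×0.0382)² = 0.00583;  (-3·δc/c)² = (-3×0.102)² = 0.0937;  (2·δa/a)² = (2×0.0237)² = 0.00224;  (1·δq/q)² = (1×0.0765)² = 0.00585
δQ/Q = √(0.108) = 0.328

0.328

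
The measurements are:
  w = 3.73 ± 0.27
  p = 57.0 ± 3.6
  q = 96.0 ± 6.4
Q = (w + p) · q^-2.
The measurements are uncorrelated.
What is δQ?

0.000962

Let u = w + p = 60.7. δu = √(δw² + δp²) = √(0.0729 + 13.0) = 3.61, so δu/u = 0.0594.
Q is then a monomial in u, q:
δQ/Q = √((δu/u)² + (-2·δq/q)²) = √(0.00353 + 0.0178) = 0.146
Q = 0.00659, so δQ = 0.146 × 0.00659 = 0.000962.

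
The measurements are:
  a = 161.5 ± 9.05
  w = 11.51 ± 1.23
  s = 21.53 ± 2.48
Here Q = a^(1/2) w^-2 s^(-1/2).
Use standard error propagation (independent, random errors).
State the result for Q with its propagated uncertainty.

0.02067 ± 0.00461

Each factor contributes (exponent × relative error)² to (δQ/Q)²:
  (½·δa/a)² = (0.5×0.0560)² = 0.000785;  (-2·δw/w)² = (-2×0.107)² = 0.0457;  (−½·δs/s)² = (-0.5×0.115)² = 0.00332
δQ/Q = √(0.0498) = 0.223
Q = 0.02067, so δQ = 0.223 × 0.02067 = 0.00461.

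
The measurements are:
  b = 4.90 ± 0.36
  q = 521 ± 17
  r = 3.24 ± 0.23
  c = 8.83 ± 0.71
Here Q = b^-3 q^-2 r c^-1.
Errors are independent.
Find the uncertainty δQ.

2.91e-09

Since Q is a product/quotient, work with relative uncertainties:
  (-3·δb/b)² = (-3×0.0735)² = 0.0486;  (-2·δq/q)² = (-2×0.0326)² = 0.00426;  (1·δr/r)² = (1×0.0710)² = 0.00504;  (-1·δc/c)² = (-1×0.0804)² = 0.00647
δQ/Q = √(0.0643) = 0.254
Q = 1.15e-08, so δQ = 0.254 × 1.15e-08 = 2.91e-09.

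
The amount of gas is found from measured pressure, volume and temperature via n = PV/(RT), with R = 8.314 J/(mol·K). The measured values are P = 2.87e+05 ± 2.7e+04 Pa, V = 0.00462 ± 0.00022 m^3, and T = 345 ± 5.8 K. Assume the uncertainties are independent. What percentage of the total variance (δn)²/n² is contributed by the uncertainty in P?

(δn/n)² = (1·δP/P)² + (1·δV/V)² + (-1·δT/T)²
  P term: (1×0.0941)² = 0.00885
  V term: (1×0.0476)² = 0.00227
  T term: (-1×0.0168)² = 0.000283
Total = 0.0114. Share from P = 0.00885/0.0114 = 0.776.

77.6%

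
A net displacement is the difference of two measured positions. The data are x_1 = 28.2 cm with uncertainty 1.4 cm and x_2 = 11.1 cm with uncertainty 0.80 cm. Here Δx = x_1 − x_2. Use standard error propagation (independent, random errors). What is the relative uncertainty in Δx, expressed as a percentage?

Absolute uncertainties add in quadrature for a linear combination:
  (δx_1)² = 1.96;  (δx_2)² = 0.640
δΔx = √(2.60) = 1.61 cm
Δx = 17.1 cm, so δΔx/Δx = 1.61/17.1 = 0.0943.

9.43%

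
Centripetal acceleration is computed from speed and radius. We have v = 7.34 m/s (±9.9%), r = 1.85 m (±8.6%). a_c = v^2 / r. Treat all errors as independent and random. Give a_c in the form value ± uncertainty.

For a monomial a_c ∝ v^2, r^-1, fractional errors add in quadrature:
  (2·δv/v)² = (2×0.0990)² = 0.0392;  (-1·δr/r)² = (-1×0.0860)² = 0.00740
δa_c/a_c = √(0.0466) = 0.216
a_c = 29.1 m/s^2, so δa_c = 0.216 × 29.1 = 6.29 m/s^2.

29.1 ± 6.29 m/s^2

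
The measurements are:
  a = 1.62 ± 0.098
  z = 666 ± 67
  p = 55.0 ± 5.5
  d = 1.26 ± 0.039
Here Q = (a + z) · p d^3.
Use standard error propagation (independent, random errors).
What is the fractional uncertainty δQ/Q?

Let u = a + z = 668. δu = √(δa² + δz²) = √(0.00960 + 4490) = 67.0, so δu/u = 0.100.
Q is then a monomial in u, p, d:
δQ/Q = √((δu/u)² + (1·δp/p)² + (3·δd/d)²) = √(0.0101 + 0.0100 + 0.00862) = 0.169

0.169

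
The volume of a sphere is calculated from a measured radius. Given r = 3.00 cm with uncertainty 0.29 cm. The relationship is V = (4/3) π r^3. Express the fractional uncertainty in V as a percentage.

V ∝ r^3, so δV/V = |3| · δr/r = 3 × 0.0967 = 0.290.

29.0%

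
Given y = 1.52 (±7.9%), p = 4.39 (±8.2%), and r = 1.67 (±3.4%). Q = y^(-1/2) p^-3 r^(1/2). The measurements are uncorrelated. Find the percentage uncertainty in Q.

For a monomial Q ∝ y^(-1/2), p^-3, r^(1/2), fractional errors add in quadrature:
  (−½·δy/y)² = (-0.5×0.0790)² = 0.00156;  (-3·δp/p)² = (-3×0.0820)² = 0.0605;  (½·δr/r)² = (0.5×0.0340)² = 0.000289
δQ/Q = √(0.0624) = 0.250

25.0%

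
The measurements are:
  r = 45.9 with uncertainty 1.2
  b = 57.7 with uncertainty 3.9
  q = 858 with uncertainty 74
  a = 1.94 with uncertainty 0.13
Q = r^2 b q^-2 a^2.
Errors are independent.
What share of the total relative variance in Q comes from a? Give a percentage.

32.6%

(δQ/Q)² = (2·δr/r)² + (1·δb/b)² + (-2·δq/q)² + (2·δa/a)²
  r term: (2×0.0261)² = 0.00273
  b term: (1×0.0676)² = 0.00457
  q term: (-2×0.0862)² = 0.0298
  a term: (2×0.0670)² = 0.0180
Total = 0.0550. Share from a = 0.0180/0.0550 = 0.326.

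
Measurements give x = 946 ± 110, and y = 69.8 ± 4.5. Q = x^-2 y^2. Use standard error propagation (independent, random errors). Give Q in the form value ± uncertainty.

Q is a product of powers, so relative uncertainties combine in quadrature:
  (-2·δx/x)² = (-2×0.116)² = 0.0541;  (2·δy/y)² = (2×0.0645)² = 0.0166
δQ/Q = √(0.0707) = 0.266
Q = 0.00544, so δQ = 0.266 × 0.00544 = 0.00145.

0.00544 ± 0.00145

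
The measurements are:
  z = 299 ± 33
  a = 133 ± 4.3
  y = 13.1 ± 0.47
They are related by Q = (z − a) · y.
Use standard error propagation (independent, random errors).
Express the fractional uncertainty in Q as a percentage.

20.4%

Let u = z − a = 166. δu = √(δz² + δa²) = √(1090 + 18.5) = 33.3, so δu/u = 0.200.
Q is then a monomial in u, y:
δQ/Q = √((δu/u)² + (1·δy/y)²) = √(0.0402 + 0.00129) = 0.204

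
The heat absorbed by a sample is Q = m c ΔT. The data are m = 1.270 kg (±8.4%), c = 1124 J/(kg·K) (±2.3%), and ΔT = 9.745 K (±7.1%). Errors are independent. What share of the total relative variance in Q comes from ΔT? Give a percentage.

39.9%

(δQ/Q)² = (1·δm/m)² + (1·δc/c)² + (1·δΔT/ΔT)²
  m term: (1×0.0840)² = 0.00706
  c term: (1×0.0230)² = 0.000529
  ΔT term: (1×0.0710)² = 0.00504
Total = 0.0126. Share from ΔT = 0.00504/0.0126 = 0.399.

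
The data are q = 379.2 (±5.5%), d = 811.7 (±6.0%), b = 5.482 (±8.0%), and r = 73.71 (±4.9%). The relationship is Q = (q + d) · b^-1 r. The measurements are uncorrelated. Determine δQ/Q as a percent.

10.4%

Let u = q + d = 1191. δu = √(δq² + δd²) = √(435 + 2370) = 53.0, so δu/u = 0.0445.
Q is then a monomial in u, b, r:
δQ/Q = √((δu/u)² + (-1·δb/b)² + (1·δr/r)²) = √(0.00198 + 0.00640 + 0.00240) = 0.104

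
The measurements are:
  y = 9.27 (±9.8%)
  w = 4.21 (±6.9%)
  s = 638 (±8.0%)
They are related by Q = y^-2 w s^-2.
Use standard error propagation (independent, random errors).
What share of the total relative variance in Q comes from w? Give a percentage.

(δQ/Q)² = (-2·δy/y)² + (1·δw/w)² + (-2·δs/s)²
  y term: (-2×0.0980)² = 0.0384
  w term: (1×0.0690)² = 0.00476
  s term: (-2×0.0800)² = 0.0256
Total = 0.0688. Share from w = 0.00476/0.0688 = 0.0692.

6.92%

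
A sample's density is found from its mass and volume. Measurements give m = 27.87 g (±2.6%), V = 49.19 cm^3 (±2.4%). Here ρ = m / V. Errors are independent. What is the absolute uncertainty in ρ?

For a monomial ρ ∝ m, V^-1, fractional errors add in quadrature:
  (1·δm/m)² = (1×0.0260)² = 0.000676;  (-1·δV/V)² = (-1×0.0240)² = 0.000576
δρ/ρ = √(0.00125) = 0.0354
ρ = 0.5666 g/cm^3, so δρ = 0.0354 × 0.5666 = 0.0200 g/cm^3.

0.0200 g/cm^3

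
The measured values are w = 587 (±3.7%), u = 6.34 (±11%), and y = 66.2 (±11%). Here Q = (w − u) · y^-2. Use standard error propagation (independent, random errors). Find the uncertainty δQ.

Let h = w − u = 581. δh = √(δw² + δu²) = √(472 + 0.486) = 21.7, so δh/h = 0.0374.
Q is then a monomial in h, y:
δQ/Q = √((δh/h)² + (-2·δy/y)²) = √(0.00140 + 0.0484) = 0.223
Q = 0.132, so δQ = 0.223 × 0.132 = 0.0296.

0.0296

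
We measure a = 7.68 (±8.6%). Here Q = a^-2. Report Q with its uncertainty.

Q ∝ a^-2, so δQ/Q = |-2| · δa/a = 2 × 0.0860 = 0.172.
Q = 0.0170, so δQ = 0.172 × 0.0170 = 0.00292.

0.0170 ± 0.00292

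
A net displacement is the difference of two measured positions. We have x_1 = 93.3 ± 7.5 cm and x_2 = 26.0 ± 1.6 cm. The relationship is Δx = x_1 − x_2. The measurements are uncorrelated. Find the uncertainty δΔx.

7.67 cm

Each term contributes (cᵢ δxᵢ)² to (δΔx)²:
  (δx_1)² = 56.2;  (δx_2)² = 2.56
δΔx = √(58.8) = 7.67 cm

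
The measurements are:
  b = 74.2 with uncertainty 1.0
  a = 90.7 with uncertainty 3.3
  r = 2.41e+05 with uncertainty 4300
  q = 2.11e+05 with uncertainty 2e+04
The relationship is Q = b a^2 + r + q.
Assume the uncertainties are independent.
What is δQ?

Let p = b·a^2 = 6.1e+05. δp/p = √((1·δb/b)² + (2·δa/a)²) = √(0.000182 + 0.00530) = 0.0740, so δp = 45200.
Q = p + r + q: δQ = √(δp² + δr² + δq²) = √(2.04e+09 + 1.85e+07 + 4e+08) = 49600

49600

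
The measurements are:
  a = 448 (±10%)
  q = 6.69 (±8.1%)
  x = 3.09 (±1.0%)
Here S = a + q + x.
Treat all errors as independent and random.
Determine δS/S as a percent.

Absolute uncertainties add in quadrature for a linear combination:
  (δa)² = 2010;  (δq)² = 0.294;  (δx)² = 0.000955
δS = √(2010) = 44.8
S = 458, so δS/S = 44.8/458 = 0.0979.

9.79%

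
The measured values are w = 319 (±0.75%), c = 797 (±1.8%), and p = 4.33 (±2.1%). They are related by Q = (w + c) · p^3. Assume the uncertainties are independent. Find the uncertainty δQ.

Let u = w + c = 1120. δu = √(δw² + δc²) = √(5.72 + 206) = 14.5, so δu/u = 0.0130.
Q is then a monomial in u, p:
δQ/Q = √((δu/u)² + (3·δp/p)²) = √(0.000170 + 0.00397) = 0.0643
Q = 90600, so δQ = 0.0643 × 90600 = 5830.

5830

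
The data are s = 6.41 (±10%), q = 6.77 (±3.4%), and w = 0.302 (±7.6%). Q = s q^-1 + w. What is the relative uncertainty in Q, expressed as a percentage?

8.22%

Let p = s·q^-1 = 0.947. δp/p = √((1·δs/s)² + (-1·δq/q)²) = √(0.0100 + 0.00116) = 0.106, so δp = 0.100.
Q = p + w: δQ = √(δp² + δw²) = √(0.0100 + 0.000527) = 0.103
Q = 1.25, so δQ/Q = 0.103/1.25 = 0.0822.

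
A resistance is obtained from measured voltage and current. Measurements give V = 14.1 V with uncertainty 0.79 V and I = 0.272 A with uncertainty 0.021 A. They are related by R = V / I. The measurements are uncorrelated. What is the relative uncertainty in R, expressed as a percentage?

9.54%

Since R is a product/quotient, work with relative uncertainties:
  (1·δV/V)² = (1×0.0560)² = 0.00314;  (-1·δI/I)² = (-1×0.0772)² = 0.00596
δR/R = √(0.00910) = 0.0954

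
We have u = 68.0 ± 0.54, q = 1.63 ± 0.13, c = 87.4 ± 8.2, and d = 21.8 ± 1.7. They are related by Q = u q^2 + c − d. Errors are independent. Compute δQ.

Let p = u·q^2 = 181. δp/p = √((1·δu/u)² + (2·δq/q)²) = √(6.31e-05 + 0.0254) = 0.160, so δp = 28.9.
Q = p + c − d: δQ = √(δp² + δc² + δd²) = √(833 + 67.2 + 2.89) = 30.0

30.0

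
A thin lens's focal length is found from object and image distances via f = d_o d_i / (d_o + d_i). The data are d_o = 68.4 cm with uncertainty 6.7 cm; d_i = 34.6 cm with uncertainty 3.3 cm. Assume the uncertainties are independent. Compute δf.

∂f/∂d_o = (d_i/(d_o+d_i))² = 0.113;  ∂f/∂d_i = (d_o/(d_o+d_i))² = 0.441
δf = √((∂f/∂d_o · δd_o)² + (∂f/∂d_i · δd_i)²) = √(0.572 + 2.12) = 1.64 cm

1.64 cm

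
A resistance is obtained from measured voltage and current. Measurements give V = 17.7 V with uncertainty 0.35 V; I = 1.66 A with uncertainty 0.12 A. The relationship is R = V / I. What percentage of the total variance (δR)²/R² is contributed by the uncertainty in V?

(δR/R)² = (1·δV/V)² + (-1·δI/I)²
  V term: (1×0.0198)² = 0.000391
  I term: (-1×0.0723)² = 0.00523
Total = 0.00562. Share from V = 0.000391/0.00562 = 0.0696.

6.96%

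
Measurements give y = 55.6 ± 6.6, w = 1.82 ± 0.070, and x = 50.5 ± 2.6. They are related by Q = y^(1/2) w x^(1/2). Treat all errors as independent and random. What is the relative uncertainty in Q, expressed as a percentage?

Products/powers → add relative errors in quadrature, weighted by exponent:
  (½·δy/y)² = (0.5×0.119)² = 0.00352;  (1·δw/w)² = (1×0.0385)² = 0.00148;  (½·δx/x)² = (0.5×0.0515)² = 0.000663
δQ/Q = √(0.00566) = 0.0753

7.53%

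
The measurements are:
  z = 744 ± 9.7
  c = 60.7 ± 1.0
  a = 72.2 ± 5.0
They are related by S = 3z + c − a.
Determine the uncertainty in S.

29.5

Sums and differences: (δS)² = Σ (cᵢ δxᵢ)².
  (3·δz)² = 847;  (δc)² = 1.00;  (δa)² = 25.0
δS = √(873) = 29.5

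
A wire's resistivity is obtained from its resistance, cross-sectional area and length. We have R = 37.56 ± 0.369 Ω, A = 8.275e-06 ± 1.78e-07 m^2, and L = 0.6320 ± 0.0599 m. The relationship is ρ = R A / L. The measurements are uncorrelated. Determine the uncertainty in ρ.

4.8e-05 Ω·m

Products/powers → add relative errors in quadrature, weighted by exponent:
  (1·δR/R)² = (1×0.00982)² = 9.65e-05;  (1·δA/A)² = (1×0.0215)² = 0.000463;  (-1·δL/L)² = (-1×0.0948)² = 0.00898
δρ/ρ = √(0.00954) = 0.0977
ρ = 0.0004918 Ω·m, so δρ = 0.0977 × 0.0004918 = 4.8e-05 Ω·m.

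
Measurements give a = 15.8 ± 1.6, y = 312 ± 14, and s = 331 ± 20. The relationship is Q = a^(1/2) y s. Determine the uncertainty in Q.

Q is a product of powers, so relative uncertainties combine in quadrature:
  (½·δa/a)² = (0.5×0.101)² = 0.00256;  (1·δy/y)² = (1×0.0449)² = 0.00201;  (1·δs/s)² = (1×0.0604)² = 0.00365
δQ/Q = √(0.00823) = 0.0907
Q = 4.1e+05, so δQ = 0.0907 × 4.1e+05 = 37200.

37200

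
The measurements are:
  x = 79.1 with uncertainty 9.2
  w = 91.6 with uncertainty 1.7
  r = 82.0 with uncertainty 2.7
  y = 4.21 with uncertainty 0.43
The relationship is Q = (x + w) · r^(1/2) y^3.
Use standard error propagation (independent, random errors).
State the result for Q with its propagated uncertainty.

(1.15 ± 0.360) × 10^5

Let u = x + w = 171. δu = √(δx² + δw²) = √(84.6 + 2.89) = 9.36, so δu/u = 0.0548.
Q is then a monomial in u, r, y:
δQ/Q = √((δu/u)² + (½·δr/r)² + (3·δy/y)²) = √(0.00300 + 0.000271 + 0.0939) = 0.312
Q = 1.15e+05, so δQ = 0.312 × 1.15e+05 = 36000.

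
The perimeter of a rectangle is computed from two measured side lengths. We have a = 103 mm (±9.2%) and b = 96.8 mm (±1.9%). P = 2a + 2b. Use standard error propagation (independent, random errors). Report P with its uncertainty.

400 ± 19.3 mm

Sums and differences: (δP)² = Σ (cᵢ δxᵢ)².
  (2·δa)² = 359;  (2·δb)² = 13.5
δP = √(373) = 19.3 mm
P = 400 mm.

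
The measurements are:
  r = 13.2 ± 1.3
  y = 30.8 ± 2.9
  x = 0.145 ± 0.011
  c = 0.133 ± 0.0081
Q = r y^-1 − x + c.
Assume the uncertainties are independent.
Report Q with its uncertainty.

0.417 ± 0.0600

Let p = r·y^-1 = 0.429. δp/p = √((1·δr/r)² + (-1·δy/y)²) = √(0.00970 + 0.00887) = 0.136, so δp = 0.0584.
Q = p − x + c: δQ = √(δp² + δx² + δc²) = √(0.00341 + 0.000121 + 6.56e-05) = 0.0600
Q = 0.417.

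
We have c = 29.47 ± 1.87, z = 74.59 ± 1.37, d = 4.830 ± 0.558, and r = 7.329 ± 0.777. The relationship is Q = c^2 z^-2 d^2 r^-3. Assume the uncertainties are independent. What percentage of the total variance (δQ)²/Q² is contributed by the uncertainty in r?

58.8%

(δQ/Q)² = (2·δc/c)² + (-2·δz/z)² + (2·δd/d)² + (-3·δr/r)²
  c term: (2×0.0635)² = 0.0161
  z term: (-2×0.0184)² = 0.00135
  d term: (2×0.116)² = 0.0534
  r term: (-3×0.106)² = 0.101
Total = 0.172. Share from r = 0.101/0.172 = 0.588.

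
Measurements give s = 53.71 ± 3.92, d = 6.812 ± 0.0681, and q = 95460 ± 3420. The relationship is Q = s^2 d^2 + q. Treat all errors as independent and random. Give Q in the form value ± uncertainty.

Let p = s^2·d^2 = 133900. δp/p = √((2·δs/s)² + (2·δd/d)²) = √(0.0213 + 0.000400) = 0.147, so δp = 19700.
Q = p + q: δQ = √(δp² + δq²) = √(3.89e+08 + 1.17e+07) = 20000
Q = 229300.

229300 ± 20000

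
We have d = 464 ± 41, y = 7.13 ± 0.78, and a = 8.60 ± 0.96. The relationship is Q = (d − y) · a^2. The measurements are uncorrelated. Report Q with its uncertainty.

33800 ± 8130

Let u = d − y = 457. δu = √(δd² + δy²) = √(1680 + 0.608) = 41.0, so δu/u = 0.0898.
Q is then a monomial in u, a:
δQ/Q = √((δu/u)² + (2·δa/a)²) = √(0.00806 + 0.0498) = 0.241
Q = 33800, so δQ = 0.241 × 33800 = 8130.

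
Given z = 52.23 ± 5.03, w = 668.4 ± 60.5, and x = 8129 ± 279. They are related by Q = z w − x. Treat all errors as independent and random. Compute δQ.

4620

Let p = z·w = 34910. δp/p = √((1·δz/z)² + (1·δw/w)²) = √(0.00927 + 0.00819) = 0.132, so δp = 4610.
Q = p − x: δQ = √(δp² + δx²) = √(2.13e+07 + 77800) = 4620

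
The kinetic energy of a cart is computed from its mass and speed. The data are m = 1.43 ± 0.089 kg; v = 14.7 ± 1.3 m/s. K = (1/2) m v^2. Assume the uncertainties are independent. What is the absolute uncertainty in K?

Relative error in a monomial: (δK/K)² = Σ (nᵢ · δxᵢ/xᵢ)².
  (1·δm/m)² = (1×0.0622)² = 0.00387;  (2·δv/v)² = (2×0.0884)² = 0.0313
δK/K = √(0.0352) = 0.188
K = 155 J, so δK = 0.188 × 155 = 29.0 J.

29.0 J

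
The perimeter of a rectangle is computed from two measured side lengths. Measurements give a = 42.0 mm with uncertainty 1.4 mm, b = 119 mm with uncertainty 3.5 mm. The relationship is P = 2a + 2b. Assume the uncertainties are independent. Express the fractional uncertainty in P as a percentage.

2.34%

Each term contributes (cᵢ δxᵢ)² to (δP)²:
  (2·δa)² = 7.84;  (2·δb)² = 49.0
δP = √(56.8) = 7.54 mm
P = 322 mm, so δP/P = 7.54/322 = 0.0234.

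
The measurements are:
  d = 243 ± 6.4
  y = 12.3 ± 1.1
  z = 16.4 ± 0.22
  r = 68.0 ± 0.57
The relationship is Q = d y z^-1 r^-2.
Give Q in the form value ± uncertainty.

0.0394 ± 0.00377

Q is a product of powers, so relative uncertainties combine in quadrature:
  (1·δd/d)² = (1×0.0263)² = 0.000694;  (1·δy/y)² = (1×0.0894)² = 0.00800;  (-1·δz/z)² = (-1×0.0134)² = 0.000180;  (-2·δr/r)² = (-2×0.00838)² = 0.000281
δQ/Q = √(0.00915) = 0.0957
Q = 0.0394, so δQ = 0.0957 × 0.0394 = 0.00377.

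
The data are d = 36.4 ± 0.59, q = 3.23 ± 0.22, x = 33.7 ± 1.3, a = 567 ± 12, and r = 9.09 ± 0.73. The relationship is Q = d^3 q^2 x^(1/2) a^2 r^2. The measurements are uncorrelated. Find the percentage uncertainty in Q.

Relative error in a monomial: (δQ/Q)² = Σ (nᵢ · δxᵢ/xᵢ)².
  (3·δd/d)² = (3×0.0162)² = 0.00236;  (2·δq/q)² = (2×0.0681)² = 0.0186;  (½·δx/x)² = (0.5×0.0386)² = 0.000372;  (2·δa/a)² = (2×0.0212)² = 0.00179;  (2·δr/r)² = (2×0.0803)² = 0.0258
δQ/Q = √(0.0489) = 0.221

22.1%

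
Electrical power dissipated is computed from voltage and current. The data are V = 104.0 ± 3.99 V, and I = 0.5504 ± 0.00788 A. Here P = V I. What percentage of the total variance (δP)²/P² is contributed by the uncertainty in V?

(δP/P)² = (1·δV/V)² + (1·δI/I)²
  V term: (1×0.0384)² = 0.00147
  I term: (1×0.0143)² = 0.000205
Total = 0.00168. Share from V = 0.00147/0.00168 = 0.878.

87.8%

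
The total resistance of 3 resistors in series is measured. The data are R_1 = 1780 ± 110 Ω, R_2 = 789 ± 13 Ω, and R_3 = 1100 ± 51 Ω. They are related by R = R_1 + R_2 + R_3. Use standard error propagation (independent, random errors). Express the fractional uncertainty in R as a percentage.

Absolute uncertainties add in quadrature for a linear combination:
  (δR_1)² = 12100;  (δR_2)² = 169;  (δR_3)² = 2600
δR = √(14900) = 122 Ω
R = 3670 Ω, so δR/R = 122/3670 = 0.0332.

3.32%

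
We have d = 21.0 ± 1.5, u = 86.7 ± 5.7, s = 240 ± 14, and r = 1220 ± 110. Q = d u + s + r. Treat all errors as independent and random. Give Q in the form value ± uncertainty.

Let p = d·u = 1820. δp/p = √((1·δd/d)² + (1·δu/u)²) = √(0.00510 + 0.00432) = 0.0971, so δp = 177.
Q = p + s + r: δQ = √(δp² + δs² + δr²) = √(31200 + 196 + 12100) = 209
Q = 3280.

3280 ± 209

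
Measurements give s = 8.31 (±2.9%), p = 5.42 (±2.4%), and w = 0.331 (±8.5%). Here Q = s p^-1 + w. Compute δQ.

Let h = s·p^-1 = 1.53. δh/h = √((1·δs/s)² + (-1·δp/p)²) = √(0.000841 + 0.000576) = 0.0376, so δh = 0.0577.
Q = h + w: δQ = √(δh² + δw²) = √(0.00333 + 0.000792) = 0.0642

0.0642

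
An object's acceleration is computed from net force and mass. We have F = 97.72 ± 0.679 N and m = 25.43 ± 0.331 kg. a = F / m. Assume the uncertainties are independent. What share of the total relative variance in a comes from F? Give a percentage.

(δa/a)² = (1·δF/F)² + (-1·δm/m)²
  F term: (1×0.00695)² = 4.83e-05
  m term: (-1×0.0130)² = 0.000169
Total = 0.000218. Share from F = 4.83e-05/0.000218 = 0.222.

22.2%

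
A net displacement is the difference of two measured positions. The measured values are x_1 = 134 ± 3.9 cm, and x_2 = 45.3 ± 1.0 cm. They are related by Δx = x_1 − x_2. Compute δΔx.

Δx is a linear combination, so absolute uncertainties add in quadrature:
  (δx_1)² = 15.2;  (δx_2)² = 1.00
δΔx = √(16.2) = 4.03 cm

4.03 cm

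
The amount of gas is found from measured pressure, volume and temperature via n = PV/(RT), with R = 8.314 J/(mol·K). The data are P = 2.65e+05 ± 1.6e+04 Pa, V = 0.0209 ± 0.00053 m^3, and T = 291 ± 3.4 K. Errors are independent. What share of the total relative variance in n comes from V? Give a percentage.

14.5%

(δn/n)² = (1·δP/P)² + (1·δV/V)² + (-1·δT/T)²
  P term: (1×0.0604)² = 0.00365
  V term: (1×0.0254)² = 0.000643
  T term: (-1×0.0117)² = 0.000137
Total = 0.00443. Share from V = 0.000643/0.00443 = 0.145.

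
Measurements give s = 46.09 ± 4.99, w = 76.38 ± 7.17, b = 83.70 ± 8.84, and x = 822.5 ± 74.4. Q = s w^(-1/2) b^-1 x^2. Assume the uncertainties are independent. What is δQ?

Q is a product of powers, so relative uncertainties combine in quadrature:
  (1·δs/s)² = (1×0.108)² = 0.0117;  (−½·δw/w)² = (-0.5×0.0939)² = 0.00220;  (-1·δb/b)² = (-1×0.106)² = 0.0112;  (2·δx/x)² = (2×0.0905)² = 0.0327
δQ/Q = √(0.0578) = 0.240
Q = 42620, so δQ = 0.240 × 42620 = 10200.

10200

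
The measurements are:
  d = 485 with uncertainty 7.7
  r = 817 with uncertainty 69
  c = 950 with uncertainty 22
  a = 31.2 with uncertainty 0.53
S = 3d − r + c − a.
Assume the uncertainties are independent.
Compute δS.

Sums and differences: (δS)² = Σ (cᵢ δxᵢ)².
  (3·δd)² = 534;  (δr)² = 4760;  (δc)² = 484;  (δa)² = 0.281
δS = √(5780) = 76.0

76.0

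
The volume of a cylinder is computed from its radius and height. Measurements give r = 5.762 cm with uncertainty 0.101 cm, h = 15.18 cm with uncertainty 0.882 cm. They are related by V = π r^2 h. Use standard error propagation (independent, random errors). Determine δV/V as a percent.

6.79%

Products/powers → add relative errors in quadrature, weighted by exponent:
  (2·δr/r)² = (2×0.0175)² = 0.00123;  (1·δh/h)² = (1×0.0581)² = 0.00338
δV/V = √(0.00460) = 0.0679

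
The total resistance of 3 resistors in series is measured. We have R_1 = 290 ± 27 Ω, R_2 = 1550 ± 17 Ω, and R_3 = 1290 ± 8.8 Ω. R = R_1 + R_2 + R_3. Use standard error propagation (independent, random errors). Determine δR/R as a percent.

Sums and differences: (δR)² = Σ (cᵢ δxᵢ)².
  (δR_1)² = 729;  (δR_2)² = 289;  (δR_3)² = 77.4
δR = √(1100) = 33.1 Ω
R = 3130 Ω, so δR/R = 33.1/3130 = 0.0106.

1.06%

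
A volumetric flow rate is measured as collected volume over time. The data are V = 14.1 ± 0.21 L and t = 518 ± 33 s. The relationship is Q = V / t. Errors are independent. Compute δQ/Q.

Each factor contributes (exponent × relative error)² to (δQ/Q)²:
  (1·δV/V)² = (1×0.0149)² = 0.000222;  (-1·δt/t)² = (-1×0.0637)² = 0.00406
δQ/Q = √(0.00428) = 0.0654

0.0654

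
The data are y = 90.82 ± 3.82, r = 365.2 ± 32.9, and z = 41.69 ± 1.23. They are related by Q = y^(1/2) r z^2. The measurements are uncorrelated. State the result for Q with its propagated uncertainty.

(6.049 ± 0.664) × 10^6

Each factor contributes (exponent × relative error)² to (δQ/Q)²:
  (½·δy/y)² = (0.5×0.0421)² = 0.000442;  (1·δr/r)² = (1×0.0901)² = 0.00812;  (2·δz/z)² = (2×0.0295)² = 0.00348
δQ/Q = √(0.0120) = 0.110
Q = 6.049e+06, so δQ = 0.110 × 6.049e+06 = 6.64e+05.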